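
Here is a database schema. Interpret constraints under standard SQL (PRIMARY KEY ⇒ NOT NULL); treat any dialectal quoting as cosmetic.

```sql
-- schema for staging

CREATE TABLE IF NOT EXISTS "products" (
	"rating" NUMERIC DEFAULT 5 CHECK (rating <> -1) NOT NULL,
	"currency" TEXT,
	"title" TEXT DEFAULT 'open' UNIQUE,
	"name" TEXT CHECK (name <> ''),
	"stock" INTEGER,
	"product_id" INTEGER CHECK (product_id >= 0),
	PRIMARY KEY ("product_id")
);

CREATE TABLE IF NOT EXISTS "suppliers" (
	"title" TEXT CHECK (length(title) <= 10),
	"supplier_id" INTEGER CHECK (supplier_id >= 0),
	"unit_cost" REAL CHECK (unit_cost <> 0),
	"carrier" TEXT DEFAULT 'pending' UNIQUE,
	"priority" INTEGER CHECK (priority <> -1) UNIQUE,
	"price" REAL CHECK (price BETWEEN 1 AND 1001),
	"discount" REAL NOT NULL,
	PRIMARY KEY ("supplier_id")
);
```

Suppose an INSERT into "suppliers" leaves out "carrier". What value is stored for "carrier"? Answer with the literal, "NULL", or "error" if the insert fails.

carrier has an explicit DEFAULT 'pending'.
When the column is omitted from an INSERT, that default is used.

'pending'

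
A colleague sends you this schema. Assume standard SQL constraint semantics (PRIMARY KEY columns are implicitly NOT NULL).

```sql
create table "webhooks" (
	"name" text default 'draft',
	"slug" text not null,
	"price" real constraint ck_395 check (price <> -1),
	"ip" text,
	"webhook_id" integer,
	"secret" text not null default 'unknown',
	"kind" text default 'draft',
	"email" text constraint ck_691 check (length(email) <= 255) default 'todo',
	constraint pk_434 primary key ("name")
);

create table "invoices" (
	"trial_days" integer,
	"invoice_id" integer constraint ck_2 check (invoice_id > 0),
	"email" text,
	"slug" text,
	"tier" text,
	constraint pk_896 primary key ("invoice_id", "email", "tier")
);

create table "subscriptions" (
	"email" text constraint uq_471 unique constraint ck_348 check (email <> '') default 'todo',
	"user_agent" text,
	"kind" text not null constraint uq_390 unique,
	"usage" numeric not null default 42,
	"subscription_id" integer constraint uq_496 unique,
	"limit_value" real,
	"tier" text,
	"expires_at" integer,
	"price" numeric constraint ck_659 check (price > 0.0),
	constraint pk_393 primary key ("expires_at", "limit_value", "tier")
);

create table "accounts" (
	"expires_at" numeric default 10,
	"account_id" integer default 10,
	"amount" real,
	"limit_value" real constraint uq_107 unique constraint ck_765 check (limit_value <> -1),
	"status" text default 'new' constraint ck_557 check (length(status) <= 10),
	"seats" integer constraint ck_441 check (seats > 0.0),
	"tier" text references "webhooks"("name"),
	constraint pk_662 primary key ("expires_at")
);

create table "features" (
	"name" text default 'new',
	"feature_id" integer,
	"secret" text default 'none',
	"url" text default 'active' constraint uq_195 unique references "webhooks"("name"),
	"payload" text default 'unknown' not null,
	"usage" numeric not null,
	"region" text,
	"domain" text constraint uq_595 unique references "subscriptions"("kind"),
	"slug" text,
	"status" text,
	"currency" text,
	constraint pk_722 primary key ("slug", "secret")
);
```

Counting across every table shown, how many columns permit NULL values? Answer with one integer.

24

webhooks: 5 nullable (price, ip, webhook_id, kind, email — PK (name) and explicit NOT NULL columns excluded).
invoices: 2 nullable (trial_days, slug — PK (invoice_id, email, tier) and explicit NOT NULL columns excluded).
subscriptions: 4 nullable (email, user_agent, subscription_id, price — PK (expires_at, limit_value, tier) and explicit NOT NULL columns excluded).
accounts: 6 nullable (account_id, amount, limit_value, status, seats, tier — PK (expires_at) and explicit NOT NULL columns excluded).
features: 7 nullable (name, feature_id, url, region, domain, status, currency — PK (slug, secret) and explicit NOT NULL columns excluded).
Total: 5 + 2 + 4 + 6 + 7 = 24.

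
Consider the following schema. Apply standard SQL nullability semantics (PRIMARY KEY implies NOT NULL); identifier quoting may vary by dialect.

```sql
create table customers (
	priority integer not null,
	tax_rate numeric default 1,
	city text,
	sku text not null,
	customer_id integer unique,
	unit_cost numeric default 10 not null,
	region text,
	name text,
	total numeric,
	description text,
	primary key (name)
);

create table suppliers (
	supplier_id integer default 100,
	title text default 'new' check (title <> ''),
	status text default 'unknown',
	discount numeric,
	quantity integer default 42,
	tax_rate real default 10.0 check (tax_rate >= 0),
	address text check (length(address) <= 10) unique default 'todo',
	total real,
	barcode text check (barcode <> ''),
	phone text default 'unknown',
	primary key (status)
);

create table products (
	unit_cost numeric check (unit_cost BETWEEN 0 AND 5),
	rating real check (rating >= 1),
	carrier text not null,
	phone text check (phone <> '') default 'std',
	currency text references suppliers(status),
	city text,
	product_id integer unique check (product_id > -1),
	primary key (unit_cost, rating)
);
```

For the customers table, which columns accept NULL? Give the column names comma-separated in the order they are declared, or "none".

- priority: declared NOT NULL → not nullable.
- tax_rate: DEFAULT only fills an omitted column; an explicit NULL is still allowed → nullable.
- city: no NOT NULL constraint applies → nullable.
- sku: declared NOT NULL → not nullable.
- customer_id: UNIQUE does not imply NOT NULL → nullable.
- unit_cost: declared NOT NULL → not nullable.
- region: no NOT NULL constraint applies → nullable.
- name: part of the PRIMARY KEY, which implies NOT NULL → not nullable.
- total: no NOT NULL constraint applies → nullable.
- description: no NOT NULL constraint applies → nullable.

tax_rate, city, customer_id, region, total, description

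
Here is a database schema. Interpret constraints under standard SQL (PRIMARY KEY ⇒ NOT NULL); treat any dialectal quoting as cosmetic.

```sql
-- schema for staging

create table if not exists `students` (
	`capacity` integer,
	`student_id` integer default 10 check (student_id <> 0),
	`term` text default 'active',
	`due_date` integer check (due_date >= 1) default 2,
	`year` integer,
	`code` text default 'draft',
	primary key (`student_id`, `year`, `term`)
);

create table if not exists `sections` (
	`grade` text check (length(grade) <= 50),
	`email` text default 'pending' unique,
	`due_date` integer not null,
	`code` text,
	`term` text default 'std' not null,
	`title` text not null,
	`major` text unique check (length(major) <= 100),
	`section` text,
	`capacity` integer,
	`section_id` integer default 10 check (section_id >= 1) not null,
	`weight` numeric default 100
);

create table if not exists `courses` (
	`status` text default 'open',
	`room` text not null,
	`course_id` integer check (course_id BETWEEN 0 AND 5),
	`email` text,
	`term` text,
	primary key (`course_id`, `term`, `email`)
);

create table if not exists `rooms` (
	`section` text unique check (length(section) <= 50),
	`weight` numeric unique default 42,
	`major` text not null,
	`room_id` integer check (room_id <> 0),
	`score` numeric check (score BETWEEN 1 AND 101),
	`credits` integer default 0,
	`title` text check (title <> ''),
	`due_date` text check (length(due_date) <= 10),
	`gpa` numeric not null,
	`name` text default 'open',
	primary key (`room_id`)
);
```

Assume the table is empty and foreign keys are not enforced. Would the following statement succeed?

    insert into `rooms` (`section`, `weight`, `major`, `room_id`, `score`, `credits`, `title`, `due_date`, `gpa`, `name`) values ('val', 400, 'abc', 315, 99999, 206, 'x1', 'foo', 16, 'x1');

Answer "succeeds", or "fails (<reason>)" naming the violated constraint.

The value 99999 for score violates CHECK (score BETWEEN 1 AND 101).

fails (CHECK on score)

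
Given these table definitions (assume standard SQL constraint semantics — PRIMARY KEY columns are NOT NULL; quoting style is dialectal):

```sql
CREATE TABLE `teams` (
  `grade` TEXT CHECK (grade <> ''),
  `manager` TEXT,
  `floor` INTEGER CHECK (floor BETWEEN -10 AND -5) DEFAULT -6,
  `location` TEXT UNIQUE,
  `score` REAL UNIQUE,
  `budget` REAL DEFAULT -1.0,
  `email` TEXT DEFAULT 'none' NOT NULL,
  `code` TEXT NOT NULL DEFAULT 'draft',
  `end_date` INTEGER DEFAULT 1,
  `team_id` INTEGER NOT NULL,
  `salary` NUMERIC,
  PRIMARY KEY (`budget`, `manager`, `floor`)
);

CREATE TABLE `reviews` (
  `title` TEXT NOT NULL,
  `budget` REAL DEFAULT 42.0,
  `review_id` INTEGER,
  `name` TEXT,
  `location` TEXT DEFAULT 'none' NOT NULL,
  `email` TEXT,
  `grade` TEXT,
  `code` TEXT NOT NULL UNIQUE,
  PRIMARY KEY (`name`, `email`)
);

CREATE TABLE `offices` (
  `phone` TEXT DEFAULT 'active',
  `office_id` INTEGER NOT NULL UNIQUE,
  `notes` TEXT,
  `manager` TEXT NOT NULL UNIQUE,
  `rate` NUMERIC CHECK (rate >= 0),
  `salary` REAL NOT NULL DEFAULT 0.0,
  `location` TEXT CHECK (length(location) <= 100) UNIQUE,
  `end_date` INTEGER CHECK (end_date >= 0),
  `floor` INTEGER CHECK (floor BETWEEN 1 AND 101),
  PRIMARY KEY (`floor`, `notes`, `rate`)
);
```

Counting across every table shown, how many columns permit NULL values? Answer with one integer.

teams: 5 nullable (grade, location, score, end_date, salary — PK (budget, manager, floor) and explicit NOT NULL columns excluded).
reviews: 3 nullable (budget, review_id, grade — PK (name, email) and explicit NOT NULL columns excluded).
offices: 3 nullable (phone, location, end_date — PK (floor, notes, rate) and explicit NOT NULL columns excluded).
Total: 5 + 3 + 3 = 11.

11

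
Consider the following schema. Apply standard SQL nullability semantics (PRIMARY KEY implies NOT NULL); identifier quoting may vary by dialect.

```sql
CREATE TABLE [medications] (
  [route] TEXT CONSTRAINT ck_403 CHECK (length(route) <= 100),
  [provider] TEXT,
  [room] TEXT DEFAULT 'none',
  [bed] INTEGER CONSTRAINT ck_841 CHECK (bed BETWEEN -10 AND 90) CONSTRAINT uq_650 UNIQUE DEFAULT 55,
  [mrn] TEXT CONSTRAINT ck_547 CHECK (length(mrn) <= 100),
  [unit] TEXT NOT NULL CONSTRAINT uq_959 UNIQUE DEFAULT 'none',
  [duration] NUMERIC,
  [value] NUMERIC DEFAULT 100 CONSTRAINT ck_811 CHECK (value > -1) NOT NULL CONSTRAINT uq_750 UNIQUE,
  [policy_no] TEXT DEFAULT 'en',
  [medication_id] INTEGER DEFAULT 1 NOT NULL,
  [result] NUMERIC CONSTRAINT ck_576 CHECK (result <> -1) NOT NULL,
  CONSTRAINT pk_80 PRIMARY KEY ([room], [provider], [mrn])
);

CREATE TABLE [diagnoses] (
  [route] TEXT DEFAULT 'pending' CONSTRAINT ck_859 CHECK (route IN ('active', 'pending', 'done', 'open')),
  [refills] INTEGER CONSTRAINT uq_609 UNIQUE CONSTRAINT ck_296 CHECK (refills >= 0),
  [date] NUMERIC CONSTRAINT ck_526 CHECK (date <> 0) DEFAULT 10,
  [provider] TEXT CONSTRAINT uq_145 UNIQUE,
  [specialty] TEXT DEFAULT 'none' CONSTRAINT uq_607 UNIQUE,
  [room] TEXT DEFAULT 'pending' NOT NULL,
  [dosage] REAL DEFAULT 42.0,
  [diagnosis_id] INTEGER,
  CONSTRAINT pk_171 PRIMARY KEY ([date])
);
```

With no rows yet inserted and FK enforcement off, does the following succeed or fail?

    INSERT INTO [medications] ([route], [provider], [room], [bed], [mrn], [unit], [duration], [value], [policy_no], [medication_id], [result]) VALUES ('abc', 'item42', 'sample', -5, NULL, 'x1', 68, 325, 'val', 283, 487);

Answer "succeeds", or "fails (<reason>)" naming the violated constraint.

fails (NOT NULL on mrn)

mrn is explicitly set to NULL, but mrn is part of the PRIMARY KEY (implied NOT NULL).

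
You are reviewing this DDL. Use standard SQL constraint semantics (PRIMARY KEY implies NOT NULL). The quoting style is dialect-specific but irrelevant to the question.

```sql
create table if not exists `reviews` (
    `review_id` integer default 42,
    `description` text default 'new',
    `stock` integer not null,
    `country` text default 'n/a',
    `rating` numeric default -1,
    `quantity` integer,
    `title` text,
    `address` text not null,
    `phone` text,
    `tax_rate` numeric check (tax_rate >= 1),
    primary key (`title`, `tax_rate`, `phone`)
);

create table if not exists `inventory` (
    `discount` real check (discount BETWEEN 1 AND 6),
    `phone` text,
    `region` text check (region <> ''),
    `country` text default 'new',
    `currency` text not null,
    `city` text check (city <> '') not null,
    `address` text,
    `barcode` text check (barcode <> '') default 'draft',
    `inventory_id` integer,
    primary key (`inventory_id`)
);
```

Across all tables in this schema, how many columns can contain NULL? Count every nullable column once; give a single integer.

reviews: 5 nullable (review_id, description, country, rating, quantity — PK (title, tax_rate, phone) and explicit NOT NULL columns excluded).
inventory: 6 nullable (discount, phone, region, country, address, barcode — PK (inventory_id) and explicit NOT NULL columns excluded).
Total: 5 + 6 = 11.

11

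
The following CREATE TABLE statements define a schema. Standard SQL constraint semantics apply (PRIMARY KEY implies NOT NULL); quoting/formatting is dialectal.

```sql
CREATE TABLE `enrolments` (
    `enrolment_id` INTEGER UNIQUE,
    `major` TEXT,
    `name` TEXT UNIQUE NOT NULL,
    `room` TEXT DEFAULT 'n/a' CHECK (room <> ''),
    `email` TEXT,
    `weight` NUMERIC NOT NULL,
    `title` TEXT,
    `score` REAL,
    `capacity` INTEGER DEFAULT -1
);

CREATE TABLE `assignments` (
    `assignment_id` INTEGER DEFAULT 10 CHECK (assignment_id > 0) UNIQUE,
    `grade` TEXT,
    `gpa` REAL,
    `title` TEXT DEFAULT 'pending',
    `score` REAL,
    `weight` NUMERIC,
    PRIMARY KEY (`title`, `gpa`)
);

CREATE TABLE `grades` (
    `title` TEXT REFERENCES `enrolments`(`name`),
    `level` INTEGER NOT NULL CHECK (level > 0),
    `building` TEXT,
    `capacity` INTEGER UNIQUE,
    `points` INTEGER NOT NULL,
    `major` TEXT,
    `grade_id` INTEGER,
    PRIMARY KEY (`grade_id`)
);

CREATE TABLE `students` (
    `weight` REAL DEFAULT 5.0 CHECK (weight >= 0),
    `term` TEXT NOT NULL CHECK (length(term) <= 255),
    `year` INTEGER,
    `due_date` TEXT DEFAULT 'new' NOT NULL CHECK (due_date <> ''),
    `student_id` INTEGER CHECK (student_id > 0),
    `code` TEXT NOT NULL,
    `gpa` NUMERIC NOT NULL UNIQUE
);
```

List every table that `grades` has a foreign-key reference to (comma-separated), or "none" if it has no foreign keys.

- title REFERENCES enrolments(name).

enrolments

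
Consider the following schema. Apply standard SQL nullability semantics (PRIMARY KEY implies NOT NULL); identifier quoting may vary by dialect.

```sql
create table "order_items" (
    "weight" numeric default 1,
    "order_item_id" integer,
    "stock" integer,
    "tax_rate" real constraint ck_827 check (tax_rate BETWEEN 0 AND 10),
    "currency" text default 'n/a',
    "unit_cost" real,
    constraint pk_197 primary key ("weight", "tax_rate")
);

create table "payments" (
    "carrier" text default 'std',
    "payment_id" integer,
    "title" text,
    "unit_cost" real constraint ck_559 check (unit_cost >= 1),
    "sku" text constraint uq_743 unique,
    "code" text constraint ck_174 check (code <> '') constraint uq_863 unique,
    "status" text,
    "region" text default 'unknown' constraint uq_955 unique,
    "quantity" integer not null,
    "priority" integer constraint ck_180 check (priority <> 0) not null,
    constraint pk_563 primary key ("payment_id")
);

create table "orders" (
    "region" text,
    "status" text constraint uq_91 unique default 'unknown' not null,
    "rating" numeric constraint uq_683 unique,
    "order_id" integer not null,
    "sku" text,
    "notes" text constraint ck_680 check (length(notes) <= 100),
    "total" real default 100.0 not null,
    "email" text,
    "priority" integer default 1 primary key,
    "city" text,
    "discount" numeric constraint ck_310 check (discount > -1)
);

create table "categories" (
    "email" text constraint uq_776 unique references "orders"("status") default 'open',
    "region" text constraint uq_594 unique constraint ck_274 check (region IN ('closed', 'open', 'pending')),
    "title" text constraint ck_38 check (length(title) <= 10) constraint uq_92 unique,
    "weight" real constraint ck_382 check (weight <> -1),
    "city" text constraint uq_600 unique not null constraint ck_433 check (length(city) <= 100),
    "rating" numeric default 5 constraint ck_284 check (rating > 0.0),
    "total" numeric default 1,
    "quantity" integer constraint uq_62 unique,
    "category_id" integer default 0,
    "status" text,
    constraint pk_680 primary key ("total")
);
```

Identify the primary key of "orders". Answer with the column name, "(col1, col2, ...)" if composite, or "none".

priority

priority is declared PRIMARY KEY inline on the column.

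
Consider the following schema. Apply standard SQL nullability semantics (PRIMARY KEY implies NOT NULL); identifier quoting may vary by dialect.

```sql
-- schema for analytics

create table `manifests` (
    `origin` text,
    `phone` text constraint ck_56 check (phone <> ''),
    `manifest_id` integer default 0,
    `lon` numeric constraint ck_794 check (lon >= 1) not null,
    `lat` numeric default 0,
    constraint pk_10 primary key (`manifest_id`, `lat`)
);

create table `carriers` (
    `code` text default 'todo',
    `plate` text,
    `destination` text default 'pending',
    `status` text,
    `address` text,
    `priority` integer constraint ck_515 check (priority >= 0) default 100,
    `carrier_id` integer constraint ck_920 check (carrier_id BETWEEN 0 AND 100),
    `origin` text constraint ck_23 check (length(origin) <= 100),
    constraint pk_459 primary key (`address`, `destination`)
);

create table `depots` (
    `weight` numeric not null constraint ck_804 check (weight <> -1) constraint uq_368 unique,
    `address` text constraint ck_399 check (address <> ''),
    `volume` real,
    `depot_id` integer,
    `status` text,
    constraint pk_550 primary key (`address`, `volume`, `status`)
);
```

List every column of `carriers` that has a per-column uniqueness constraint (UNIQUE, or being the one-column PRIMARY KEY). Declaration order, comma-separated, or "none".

- code: no UNIQUE or single-column PK constraint.
- plate: no UNIQUE or single-column PK constraint.
- destination: part of a composite PRIMARY KEY — only the tuple is unique, not this column on its own.
- status: no UNIQUE or single-column PK constraint.
- address: part of a composite PRIMARY KEY — only the tuple is unique, not this column on its own.
- priority: no UNIQUE or single-column PK constraint.
- carrier_id: no UNIQUE or single-column PK constraint.
- origin: no UNIQUE or single-column PK constraint.

none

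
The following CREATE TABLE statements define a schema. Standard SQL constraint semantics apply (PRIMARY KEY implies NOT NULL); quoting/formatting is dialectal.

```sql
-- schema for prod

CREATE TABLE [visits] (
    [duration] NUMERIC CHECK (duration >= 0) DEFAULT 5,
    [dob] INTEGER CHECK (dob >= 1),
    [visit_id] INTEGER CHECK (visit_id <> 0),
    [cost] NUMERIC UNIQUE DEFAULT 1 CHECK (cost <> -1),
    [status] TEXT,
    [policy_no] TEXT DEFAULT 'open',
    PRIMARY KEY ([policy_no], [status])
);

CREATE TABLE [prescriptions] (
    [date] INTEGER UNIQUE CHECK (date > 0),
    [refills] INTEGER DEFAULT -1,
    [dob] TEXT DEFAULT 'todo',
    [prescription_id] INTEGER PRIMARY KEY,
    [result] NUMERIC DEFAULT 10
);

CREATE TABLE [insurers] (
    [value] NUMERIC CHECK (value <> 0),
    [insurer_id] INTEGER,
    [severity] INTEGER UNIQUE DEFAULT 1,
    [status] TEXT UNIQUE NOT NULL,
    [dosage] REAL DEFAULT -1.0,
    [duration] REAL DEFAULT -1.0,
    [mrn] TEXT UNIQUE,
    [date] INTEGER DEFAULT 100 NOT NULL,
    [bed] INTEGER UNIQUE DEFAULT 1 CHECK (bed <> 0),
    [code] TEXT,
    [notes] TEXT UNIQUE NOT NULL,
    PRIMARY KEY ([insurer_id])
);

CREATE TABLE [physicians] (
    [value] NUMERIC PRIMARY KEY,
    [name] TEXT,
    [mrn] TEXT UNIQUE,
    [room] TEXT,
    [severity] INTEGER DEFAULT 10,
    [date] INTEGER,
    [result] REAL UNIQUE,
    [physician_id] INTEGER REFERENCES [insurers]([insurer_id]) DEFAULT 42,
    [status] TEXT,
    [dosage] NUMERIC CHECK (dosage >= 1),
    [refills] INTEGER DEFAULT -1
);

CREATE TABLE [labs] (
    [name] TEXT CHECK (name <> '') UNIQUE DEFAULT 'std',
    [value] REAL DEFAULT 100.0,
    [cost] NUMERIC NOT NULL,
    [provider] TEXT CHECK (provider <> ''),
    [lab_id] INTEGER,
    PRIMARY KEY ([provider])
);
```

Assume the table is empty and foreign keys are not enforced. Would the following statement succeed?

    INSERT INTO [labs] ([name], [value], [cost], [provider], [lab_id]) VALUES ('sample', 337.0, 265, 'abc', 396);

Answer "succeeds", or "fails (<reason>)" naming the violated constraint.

succeeds

NOT NULL columns: cost is supplied; provider is supplied.
CHECK constraints: 'sample' satisfies (name <> ''); 'abc' satisfies (provider <> '').
No constraint is violated.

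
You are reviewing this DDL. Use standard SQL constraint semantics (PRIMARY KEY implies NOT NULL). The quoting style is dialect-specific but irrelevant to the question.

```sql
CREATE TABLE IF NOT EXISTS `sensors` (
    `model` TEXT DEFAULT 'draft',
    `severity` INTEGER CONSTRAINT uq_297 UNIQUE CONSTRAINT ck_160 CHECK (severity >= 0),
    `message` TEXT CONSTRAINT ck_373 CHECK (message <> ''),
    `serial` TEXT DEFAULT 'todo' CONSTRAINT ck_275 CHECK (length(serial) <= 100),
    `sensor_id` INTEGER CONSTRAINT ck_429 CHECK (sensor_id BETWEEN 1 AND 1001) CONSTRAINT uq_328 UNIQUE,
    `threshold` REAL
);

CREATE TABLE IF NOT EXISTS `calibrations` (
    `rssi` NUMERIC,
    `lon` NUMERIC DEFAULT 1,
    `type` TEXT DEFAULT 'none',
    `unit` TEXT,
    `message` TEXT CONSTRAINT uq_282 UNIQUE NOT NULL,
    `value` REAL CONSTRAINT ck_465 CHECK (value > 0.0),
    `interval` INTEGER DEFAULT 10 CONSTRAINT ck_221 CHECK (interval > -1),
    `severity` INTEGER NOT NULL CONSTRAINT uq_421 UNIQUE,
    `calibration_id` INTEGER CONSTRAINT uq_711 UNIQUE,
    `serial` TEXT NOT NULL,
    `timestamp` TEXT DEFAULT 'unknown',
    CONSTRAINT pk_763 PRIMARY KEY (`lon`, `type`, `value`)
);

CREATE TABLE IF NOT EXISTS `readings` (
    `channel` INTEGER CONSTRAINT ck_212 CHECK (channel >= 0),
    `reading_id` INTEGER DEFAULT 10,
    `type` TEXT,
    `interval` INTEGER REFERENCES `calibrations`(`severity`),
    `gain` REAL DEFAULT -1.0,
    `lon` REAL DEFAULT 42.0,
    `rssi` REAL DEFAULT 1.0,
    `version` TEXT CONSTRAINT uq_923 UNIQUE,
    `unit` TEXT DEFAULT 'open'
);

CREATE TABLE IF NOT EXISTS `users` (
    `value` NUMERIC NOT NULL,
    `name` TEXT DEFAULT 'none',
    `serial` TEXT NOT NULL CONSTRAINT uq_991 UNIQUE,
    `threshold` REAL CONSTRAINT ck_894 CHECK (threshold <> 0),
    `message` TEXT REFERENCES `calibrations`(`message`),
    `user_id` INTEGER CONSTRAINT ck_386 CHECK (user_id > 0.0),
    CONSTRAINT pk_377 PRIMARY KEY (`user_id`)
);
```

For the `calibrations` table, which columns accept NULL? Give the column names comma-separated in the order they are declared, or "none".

- rssi: no NOT NULL constraint applies → nullable.
- lon: part of the PRIMARY KEY, which implies NOT NULL → not nullable.
- type: part of the PRIMARY KEY, which implies NOT NULL → not nullable.
- unit: no NOT NULL constraint applies → nullable.
- message: declared NOT NULL → not nullable.
- value: part of the PRIMARY KEY, which implies NOT NULL → not nullable.
- interval: CHECK does not forbid NULL (a CHECK constraint passes when its expression is NULL) → nullable.
- severity: declared NOT NULL → not nullable.
- calibration_id: UNIQUE does not imply NOT NULL → nullable.
- serial: declared NOT NULL → not nullable.
- timestamp: DEFAULT only fills an omitted column; an explicit NULL is still allowed → nullable.

rssi, unit, interval, calibration_id, timestamp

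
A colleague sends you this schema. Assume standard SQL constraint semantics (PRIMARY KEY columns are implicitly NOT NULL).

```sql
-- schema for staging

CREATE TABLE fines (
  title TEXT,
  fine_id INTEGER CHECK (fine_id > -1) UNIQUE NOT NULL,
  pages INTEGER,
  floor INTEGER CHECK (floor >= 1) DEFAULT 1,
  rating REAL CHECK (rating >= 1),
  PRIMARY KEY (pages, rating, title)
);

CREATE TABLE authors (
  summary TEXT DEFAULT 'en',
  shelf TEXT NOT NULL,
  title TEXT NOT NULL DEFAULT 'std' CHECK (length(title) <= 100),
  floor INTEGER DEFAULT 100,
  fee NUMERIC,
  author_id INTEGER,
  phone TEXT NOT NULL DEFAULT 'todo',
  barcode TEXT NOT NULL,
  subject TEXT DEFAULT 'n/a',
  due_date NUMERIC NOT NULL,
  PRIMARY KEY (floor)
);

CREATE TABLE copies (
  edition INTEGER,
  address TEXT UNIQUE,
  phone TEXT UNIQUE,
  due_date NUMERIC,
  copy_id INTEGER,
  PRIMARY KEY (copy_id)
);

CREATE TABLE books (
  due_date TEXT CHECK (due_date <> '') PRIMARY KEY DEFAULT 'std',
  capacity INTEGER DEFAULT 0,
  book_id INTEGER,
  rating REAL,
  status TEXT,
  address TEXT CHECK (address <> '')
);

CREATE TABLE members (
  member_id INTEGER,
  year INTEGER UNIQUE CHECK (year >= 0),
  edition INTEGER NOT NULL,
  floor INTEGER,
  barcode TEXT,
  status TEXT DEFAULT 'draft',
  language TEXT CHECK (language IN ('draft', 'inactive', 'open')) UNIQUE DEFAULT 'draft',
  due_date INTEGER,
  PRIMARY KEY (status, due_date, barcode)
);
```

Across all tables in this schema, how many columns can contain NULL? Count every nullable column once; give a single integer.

fines: 1 nullable (floor — PK (pages, rating, title) and explicit NOT NULL columns excluded).
authors: 4 nullable (summary, fee, author_id, subject — PK (floor) and explicit NOT NULL columns excluded).
copies: 4 nullable (edition, address, phone, due_date — PK (copy_id) and explicit NOT NULL columns excluded).
books: 5 nullable (capacity, book_id, rating, status, address — PK (due_date) and explicit NOT NULL columns excluded).
members: 4 nullable (member_id, year, floor, language — PK (status, due_date, barcode) and explicit NOT NULL columns excluded).
Total: 1 + 4 + 4 + 5 + 4 = 18.

18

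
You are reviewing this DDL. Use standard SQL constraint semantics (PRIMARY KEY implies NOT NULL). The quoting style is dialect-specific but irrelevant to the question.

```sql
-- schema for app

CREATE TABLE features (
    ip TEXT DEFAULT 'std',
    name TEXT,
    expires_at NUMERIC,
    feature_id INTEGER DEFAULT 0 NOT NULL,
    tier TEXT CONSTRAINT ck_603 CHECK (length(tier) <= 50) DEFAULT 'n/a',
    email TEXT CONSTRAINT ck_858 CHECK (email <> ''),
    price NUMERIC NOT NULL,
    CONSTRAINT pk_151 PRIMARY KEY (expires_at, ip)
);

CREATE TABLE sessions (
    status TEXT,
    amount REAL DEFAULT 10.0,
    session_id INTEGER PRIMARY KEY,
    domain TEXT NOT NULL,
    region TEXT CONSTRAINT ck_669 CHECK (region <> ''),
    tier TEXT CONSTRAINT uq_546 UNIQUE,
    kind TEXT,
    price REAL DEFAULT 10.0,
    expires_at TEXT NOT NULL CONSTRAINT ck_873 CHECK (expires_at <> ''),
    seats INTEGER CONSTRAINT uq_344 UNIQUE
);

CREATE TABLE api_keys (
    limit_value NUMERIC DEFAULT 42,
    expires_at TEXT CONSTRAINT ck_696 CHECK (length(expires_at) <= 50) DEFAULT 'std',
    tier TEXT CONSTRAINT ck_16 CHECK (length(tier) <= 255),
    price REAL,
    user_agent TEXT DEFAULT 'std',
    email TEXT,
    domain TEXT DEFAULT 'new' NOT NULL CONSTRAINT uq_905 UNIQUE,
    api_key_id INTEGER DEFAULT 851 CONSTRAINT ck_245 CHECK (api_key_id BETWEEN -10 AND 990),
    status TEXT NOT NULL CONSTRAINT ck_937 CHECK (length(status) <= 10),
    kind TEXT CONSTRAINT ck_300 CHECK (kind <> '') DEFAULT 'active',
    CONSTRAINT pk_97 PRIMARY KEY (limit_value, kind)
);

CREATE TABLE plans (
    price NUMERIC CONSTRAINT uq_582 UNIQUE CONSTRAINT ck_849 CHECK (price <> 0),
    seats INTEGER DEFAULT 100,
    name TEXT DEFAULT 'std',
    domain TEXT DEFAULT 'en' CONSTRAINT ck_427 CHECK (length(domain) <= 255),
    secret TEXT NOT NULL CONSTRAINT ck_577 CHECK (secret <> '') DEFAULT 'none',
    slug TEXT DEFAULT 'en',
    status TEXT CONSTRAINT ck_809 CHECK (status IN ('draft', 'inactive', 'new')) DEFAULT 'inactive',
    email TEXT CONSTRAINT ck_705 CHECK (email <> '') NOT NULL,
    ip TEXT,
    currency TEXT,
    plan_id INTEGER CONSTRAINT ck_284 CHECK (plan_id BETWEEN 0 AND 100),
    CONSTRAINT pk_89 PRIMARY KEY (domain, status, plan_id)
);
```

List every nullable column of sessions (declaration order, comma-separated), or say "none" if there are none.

status, amount, region, tier, kind, price, seats

- status: no NOT NULL constraint applies → nullable.
- amount: DEFAULT only fills an omitted column; an explicit NULL is still allowed → nullable.
- session_id: part of the PRIMARY KEY, which implies NOT NULL → not nullable.
- domain: declared NOT NULL → not nullable.
- region: CHECK does not forbid NULL (a CHECK constraint passes when its expression is NULL) → nullable.
- tier: UNIQUE does not imply NOT NULL → nullable.
- kind: no NOT NULL constraint applies → nullable.
- price: DEFAULT only fills an omitted column; an explicit NULL is still allowed → nullable.
- expires_at: declared NOT NULL → not nullable.
- seats: UNIQUE does not imply NOT NULL → nullable.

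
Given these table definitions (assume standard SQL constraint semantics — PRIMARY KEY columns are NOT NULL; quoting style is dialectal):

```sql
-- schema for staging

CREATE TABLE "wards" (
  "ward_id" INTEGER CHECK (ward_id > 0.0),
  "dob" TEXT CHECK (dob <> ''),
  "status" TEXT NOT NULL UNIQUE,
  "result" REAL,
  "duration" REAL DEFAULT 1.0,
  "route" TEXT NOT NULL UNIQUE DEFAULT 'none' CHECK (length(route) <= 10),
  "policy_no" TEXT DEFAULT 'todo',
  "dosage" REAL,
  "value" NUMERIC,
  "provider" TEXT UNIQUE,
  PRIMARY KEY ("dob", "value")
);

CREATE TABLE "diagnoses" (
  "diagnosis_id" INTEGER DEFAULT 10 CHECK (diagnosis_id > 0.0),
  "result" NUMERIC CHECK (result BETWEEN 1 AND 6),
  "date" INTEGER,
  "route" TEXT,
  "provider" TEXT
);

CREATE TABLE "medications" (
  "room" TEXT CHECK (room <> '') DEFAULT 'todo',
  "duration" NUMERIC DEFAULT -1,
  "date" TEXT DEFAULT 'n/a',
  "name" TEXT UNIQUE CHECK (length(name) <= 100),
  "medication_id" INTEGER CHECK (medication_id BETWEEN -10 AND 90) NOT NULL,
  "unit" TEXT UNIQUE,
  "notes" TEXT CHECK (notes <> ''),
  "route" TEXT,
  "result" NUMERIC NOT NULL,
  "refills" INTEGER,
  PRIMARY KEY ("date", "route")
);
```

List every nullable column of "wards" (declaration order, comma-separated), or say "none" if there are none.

- ward_id: CHECK does not forbid NULL (a CHECK constraint passes when its expression is NULL) → nullable.
- dob: part of the PRIMARY KEY, which implies NOT NULL → not nullable.
- status: declared NOT NULL → not nullable.
- result: no NOT NULL constraint applies → nullable.
- duration: DEFAULT only fills an omitted column; an explicit NULL is still allowed → nullable.
- route: declared NOT NULL → not nullable.
- policy_no: DEFAULT only fills an omitted column; an explicit NULL is still allowed → nullable.
- dosage: no NOT NULL constraint applies → nullable.
- value: part of the PRIMARY KEY, which implies NOT NULL → not nullable.
- provider: UNIQUE does not imply NOT NULL → nullable.

ward_id, result, duration, policy_no, dosage, provider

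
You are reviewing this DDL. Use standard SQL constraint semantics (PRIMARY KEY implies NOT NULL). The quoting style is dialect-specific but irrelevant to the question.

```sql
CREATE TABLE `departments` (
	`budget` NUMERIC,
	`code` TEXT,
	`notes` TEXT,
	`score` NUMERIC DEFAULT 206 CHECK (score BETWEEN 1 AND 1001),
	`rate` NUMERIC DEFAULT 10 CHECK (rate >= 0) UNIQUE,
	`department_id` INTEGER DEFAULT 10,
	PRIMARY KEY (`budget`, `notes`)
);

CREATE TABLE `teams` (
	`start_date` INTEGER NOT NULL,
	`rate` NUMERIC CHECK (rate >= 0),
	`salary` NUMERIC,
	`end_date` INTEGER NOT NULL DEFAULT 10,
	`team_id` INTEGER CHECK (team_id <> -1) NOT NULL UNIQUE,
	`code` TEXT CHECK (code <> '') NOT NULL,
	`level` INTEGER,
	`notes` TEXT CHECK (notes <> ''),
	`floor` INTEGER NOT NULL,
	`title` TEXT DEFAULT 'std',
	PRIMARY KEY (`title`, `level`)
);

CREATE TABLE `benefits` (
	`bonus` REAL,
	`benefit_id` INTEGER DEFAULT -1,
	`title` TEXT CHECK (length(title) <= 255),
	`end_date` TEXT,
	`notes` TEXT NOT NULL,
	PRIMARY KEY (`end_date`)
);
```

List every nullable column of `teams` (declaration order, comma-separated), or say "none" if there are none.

- start_date: declared NOT NULL → not nullable.
- rate: CHECK does not forbid NULL (a CHECK constraint passes when its expression is NULL) → nullable.
- salary: no NOT NULL constraint applies → nullable.
- end_date: declared NOT NULL → not nullable.
- team_id: declared NOT NULL → not nullable.
- code: declared NOT NULL → not nullable.
- level: part of the PRIMARY KEY, which implies NOT NULL → not nullable.
- notes: CHECK does not forbid NULL (a CHECK constraint passes when its expression is NULL) → nullable.
- floor: declared NOT NULL → not nullable.
- title: part of the PRIMARY KEY, which implies NOT NULL → not nullable.

rate, salary, notes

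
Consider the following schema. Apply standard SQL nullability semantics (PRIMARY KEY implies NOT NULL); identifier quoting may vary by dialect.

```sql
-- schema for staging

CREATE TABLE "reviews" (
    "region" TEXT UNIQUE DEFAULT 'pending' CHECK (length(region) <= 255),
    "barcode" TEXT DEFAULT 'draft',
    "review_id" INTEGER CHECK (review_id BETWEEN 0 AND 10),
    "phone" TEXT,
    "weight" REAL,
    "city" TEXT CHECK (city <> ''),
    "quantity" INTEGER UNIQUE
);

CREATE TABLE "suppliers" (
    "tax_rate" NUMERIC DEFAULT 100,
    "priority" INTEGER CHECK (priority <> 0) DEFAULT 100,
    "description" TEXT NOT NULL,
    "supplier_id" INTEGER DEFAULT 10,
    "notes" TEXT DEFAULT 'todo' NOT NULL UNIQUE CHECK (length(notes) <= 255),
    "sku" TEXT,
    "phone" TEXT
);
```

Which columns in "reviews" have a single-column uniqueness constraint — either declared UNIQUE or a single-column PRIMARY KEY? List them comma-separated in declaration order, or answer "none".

region, quantity

- region: declared UNIQUE → unique.
- barcode: no UNIQUE or single-column PK constraint.
- review_id: no UNIQUE or single-column PK constraint.
- phone: no UNIQUE or single-column PK constraint.
- weight: no UNIQUE or single-column PK constraint.
- city: no UNIQUE or single-column PK constraint.
- quantity: declared UNIQUE → unique.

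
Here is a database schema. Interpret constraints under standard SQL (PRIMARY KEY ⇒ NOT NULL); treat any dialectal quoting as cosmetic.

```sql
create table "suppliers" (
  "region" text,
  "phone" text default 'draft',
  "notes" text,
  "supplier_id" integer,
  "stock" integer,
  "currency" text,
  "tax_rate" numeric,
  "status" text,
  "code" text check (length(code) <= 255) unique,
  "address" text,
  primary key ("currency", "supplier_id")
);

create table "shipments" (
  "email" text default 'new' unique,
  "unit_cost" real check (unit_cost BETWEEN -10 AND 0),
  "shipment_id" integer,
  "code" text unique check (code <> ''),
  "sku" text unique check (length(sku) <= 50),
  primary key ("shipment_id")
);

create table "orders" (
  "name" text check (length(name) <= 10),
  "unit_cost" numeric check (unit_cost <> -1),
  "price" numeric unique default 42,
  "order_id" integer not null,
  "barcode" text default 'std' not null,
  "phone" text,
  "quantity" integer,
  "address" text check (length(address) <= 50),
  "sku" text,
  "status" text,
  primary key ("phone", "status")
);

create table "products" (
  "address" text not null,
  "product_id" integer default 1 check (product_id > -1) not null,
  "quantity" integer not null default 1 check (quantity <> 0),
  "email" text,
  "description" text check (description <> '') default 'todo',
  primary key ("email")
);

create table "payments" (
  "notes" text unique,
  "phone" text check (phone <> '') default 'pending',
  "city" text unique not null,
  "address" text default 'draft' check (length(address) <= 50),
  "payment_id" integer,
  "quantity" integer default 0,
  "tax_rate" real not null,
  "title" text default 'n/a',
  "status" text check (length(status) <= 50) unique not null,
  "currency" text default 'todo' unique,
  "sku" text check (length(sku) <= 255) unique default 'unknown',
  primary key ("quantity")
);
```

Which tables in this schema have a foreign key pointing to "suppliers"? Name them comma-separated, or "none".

none

No REFERENCES clause anywhere in the schema names suppliers.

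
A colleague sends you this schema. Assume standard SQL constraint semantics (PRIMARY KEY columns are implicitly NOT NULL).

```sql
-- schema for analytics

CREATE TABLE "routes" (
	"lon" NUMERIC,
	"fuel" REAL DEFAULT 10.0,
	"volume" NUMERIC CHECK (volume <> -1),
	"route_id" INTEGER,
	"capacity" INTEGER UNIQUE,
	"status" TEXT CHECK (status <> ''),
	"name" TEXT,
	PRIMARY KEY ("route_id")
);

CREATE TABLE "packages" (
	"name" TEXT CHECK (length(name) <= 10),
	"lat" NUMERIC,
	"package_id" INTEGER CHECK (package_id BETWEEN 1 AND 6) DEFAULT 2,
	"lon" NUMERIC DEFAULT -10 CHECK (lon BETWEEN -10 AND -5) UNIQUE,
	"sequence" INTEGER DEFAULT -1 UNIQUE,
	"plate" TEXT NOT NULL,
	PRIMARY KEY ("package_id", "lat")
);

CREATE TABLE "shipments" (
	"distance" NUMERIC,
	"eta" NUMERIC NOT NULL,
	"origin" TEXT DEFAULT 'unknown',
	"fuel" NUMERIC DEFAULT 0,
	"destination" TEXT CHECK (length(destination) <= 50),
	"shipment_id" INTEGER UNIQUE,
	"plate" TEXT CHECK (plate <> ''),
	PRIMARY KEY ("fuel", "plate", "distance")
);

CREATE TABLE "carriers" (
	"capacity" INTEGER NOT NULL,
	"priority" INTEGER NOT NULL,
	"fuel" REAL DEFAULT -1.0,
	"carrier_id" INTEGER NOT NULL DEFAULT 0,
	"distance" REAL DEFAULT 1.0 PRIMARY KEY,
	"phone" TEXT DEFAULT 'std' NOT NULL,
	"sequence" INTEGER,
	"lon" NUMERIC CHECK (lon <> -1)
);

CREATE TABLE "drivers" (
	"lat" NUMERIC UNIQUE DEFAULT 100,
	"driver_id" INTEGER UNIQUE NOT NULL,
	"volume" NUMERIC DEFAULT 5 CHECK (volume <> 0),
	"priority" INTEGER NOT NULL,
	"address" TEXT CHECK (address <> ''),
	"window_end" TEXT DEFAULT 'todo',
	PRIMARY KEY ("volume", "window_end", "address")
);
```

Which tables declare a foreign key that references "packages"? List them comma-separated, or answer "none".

none

No REFERENCES clause anywhere in the schema names packages.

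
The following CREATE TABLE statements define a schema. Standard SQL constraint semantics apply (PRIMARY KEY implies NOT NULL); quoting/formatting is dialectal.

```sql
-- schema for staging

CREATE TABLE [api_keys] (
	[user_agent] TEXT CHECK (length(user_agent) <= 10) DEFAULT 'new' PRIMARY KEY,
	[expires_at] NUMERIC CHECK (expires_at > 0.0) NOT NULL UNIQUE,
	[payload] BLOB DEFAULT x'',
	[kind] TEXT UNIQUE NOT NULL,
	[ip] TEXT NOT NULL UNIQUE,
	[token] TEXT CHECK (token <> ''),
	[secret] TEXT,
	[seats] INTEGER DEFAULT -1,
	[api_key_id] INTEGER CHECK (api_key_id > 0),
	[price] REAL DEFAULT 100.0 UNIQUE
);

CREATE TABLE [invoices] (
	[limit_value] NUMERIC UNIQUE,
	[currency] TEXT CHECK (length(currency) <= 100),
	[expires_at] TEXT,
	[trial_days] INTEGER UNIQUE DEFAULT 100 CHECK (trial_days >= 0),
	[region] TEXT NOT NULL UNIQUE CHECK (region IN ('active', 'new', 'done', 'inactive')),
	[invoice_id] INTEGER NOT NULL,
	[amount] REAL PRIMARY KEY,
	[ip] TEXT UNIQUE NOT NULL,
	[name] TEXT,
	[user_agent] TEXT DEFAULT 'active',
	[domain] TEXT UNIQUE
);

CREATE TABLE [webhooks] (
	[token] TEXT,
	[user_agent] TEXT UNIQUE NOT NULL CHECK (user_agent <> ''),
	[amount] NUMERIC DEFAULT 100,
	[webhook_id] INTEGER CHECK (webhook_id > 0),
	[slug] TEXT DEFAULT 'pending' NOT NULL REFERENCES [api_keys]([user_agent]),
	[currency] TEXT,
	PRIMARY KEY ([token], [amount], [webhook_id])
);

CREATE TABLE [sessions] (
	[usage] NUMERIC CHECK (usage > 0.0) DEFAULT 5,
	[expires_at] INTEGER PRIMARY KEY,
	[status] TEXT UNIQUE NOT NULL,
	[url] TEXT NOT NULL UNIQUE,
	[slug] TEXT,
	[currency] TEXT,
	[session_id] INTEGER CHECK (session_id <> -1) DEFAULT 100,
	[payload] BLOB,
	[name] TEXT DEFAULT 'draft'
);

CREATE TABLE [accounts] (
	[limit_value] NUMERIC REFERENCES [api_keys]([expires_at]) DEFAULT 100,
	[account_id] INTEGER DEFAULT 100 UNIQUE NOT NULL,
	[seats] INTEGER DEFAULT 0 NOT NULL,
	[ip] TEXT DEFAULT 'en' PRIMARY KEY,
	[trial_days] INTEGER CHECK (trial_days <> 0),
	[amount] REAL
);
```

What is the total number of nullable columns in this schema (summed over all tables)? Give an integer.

api_keys: 6 nullable (payload, token, secret, seats, api_key_id, price — PK (user_agent) and explicit NOT NULL columns excluded).
invoices: 7 nullable (limit_value, currency, expires_at, trial_days, name, user_agent, domain — PK (amount) and explicit NOT NULL columns excluded).
webhooks: 1 nullable (currency — PK (token, amount, webhook_id) and explicit NOT NULL columns excluded).
sessions: 6 nullable (usage, slug, currency, session_id, payload, name — PK (expires_at) and explicit NOT NULL columns excluded).
accounts: 3 nullable (limit_value, trial_days, amount — PK (ip) and explicit NOT NULL columns excluded).
Total: 6 + 7 + 1 + 6 + 3 = 23.

23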